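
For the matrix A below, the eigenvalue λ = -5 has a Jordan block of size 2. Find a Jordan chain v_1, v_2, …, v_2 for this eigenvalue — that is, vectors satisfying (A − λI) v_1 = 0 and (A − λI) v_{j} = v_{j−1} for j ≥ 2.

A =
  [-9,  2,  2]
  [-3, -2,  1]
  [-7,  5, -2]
A Jordan chain for λ = -5 of length 2:
v_1 = (-6, -3, -9)ᵀ
v_2 = (2, 1, 0)ᵀ

Let N = A − (-5)·I. We want v_2 with N^2 v_2 = 0 but N^1 v_2 ≠ 0; then v_{j-1} := N · v_j for j = 2, …, 2.

Pick v_2 = (2, 1, 0)ᵀ.
Then v_1 = N · v_2 = (-6, -3, -9)ᵀ.

Sanity check: (A − (-5)·I) v_1 = (0, 0, 0)ᵀ = 0. ✓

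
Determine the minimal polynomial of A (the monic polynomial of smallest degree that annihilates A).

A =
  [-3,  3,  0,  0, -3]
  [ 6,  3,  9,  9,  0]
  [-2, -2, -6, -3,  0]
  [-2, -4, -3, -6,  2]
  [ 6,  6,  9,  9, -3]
x^2 + 6*x + 9

The characteristic polynomial is χ_A(x) = (x + 3)^5, so the eigenvalues are known. The minimal polynomial is
  m_A(x) = Π_λ (x − λ)^{k_λ}
where k_λ is the size of the *largest* Jordan block for λ (equivalently, the smallest k with (A − λI)^k v = 0 for every generalised eigenvector v of λ).

  λ = -3: largest Jordan block has size 2, contributing (x + 3)^2

So m_A(x) = (x + 3)^2 = x^2 + 6*x + 9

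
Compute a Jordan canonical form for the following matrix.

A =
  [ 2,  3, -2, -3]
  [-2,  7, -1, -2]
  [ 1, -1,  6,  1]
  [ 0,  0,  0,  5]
J_3(5) ⊕ J_1(5)

The characteristic polynomial is
  det(x·I − A) = x^4 - 20*x^3 + 150*x^2 - 500*x + 625 = (x - 5)^4

Eigenvalues and multiplicities (the geometric multiplicity of λ is n − rank(A − λI), which equals the number of Jordan blocks for λ):
  λ = 5: algebraic multiplicity = 4, geometric multiplicity = 2

Determining the block sizes for each eigenvalue:
  λ = 5: with am = 4 and gm = 2, the partition is not yet determined (e.g. several partitions of 4 into 2 parts exist). Let N = A − (5)·I. Computing rank(N^1) = 2, rank(N^2) = 1, rank(N^3) = 0; the number of blocks of size ≥ j is rank(N^{j−1}) − rank(N^j), giving [2, 1, 1]. So we have 1 block(s) of size 3, 1 block(s) of size 1 → block sizes [3, 1]

Assembling the blocks gives a Jordan form
J =
  [5, 1, 0, 0]
  [0, 5, 1, 0]
  [0, 0, 5, 0]
  [0, 0, 0, 5]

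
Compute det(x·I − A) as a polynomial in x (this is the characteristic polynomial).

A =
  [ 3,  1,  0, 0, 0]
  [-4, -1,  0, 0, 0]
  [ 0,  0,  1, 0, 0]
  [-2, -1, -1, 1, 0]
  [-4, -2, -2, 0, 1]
x^5 - 5*x^4 + 10*x^3 - 10*x^2 + 5*x - 1

Expanding det(x·I − A) (e.g. by cofactor expansion or by noting that A is similar to its Jordan form J, which has the same characteristic polynomial as A) gives
  χ_A(x) = x^5 - 5*x^4 + 10*x^3 - 10*x^2 + 5*x - 1
which factors as (x - 1)^5. The eigenvalues (with algebraic multiplicities) are λ = 1 with multiplicity 5.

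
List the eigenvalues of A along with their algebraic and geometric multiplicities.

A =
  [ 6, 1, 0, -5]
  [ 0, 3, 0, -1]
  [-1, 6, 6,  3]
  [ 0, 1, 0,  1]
λ = 2: alg = 2, geom = 1; λ = 6: alg = 2, geom = 1

Step 1 — factor the characteristic polynomial to read off the algebraic multiplicities:
  χ_A(x) = (x - 6)^2*(x - 2)^2

Step 2 — compute geometric multiplicities via the rank-nullity identity g(λ) = n − rank(A − λI):
  rank(A − (2)·I) = 3, so dim ker(A − (2)·I) = n − 3 = 1
  rank(A − (6)·I) = 3, so dim ker(A − (6)·I) = n − 3 = 1

Summary:
  λ = 2: algebraic multiplicity = 2, geometric multiplicity = 1
  λ = 6: algebraic multiplicity = 2, geometric multiplicity = 1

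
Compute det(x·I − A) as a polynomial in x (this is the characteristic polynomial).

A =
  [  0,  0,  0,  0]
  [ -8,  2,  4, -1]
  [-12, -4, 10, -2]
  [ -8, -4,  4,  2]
x^4 - 14*x^3 + 64*x^2 - 96*x

Expanding det(x·I − A) (e.g. by cofactor expansion or by noting that A is similar to its Jordan form J, which has the same characteristic polynomial as A) gives
  χ_A(x) = x^4 - 14*x^3 + 64*x^2 - 96*x
which factors as x*(x - 6)*(x - 4)^2. The eigenvalues (with algebraic multiplicities) are λ = 0 with multiplicity 1, λ = 4 with multiplicity 2, λ = 6 with multiplicity 1.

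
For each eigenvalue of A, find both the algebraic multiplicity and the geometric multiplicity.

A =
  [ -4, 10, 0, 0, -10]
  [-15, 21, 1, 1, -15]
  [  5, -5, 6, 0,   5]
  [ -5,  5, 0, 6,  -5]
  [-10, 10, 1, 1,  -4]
λ = 1: alg = 1, geom = 1; λ = 6: alg = 4, geom = 3

Step 1 — factor the characteristic polynomial to read off the algebraic multiplicities:
  χ_A(x) = (x - 6)^4*(x - 1)

Step 2 — compute geometric multiplicities via the rank-nullity identity g(λ) = n − rank(A − λI):
  rank(A − (1)·I) = 4, so dim ker(A − (1)·I) = n − 4 = 1
  rank(A − (6)·I) = 2, so dim ker(A − (6)·I) = n − 2 = 3

Summary:
  λ = 1: algebraic multiplicity = 1, geometric multiplicity = 1
  λ = 6: algebraic multiplicity = 4, geometric multiplicity = 3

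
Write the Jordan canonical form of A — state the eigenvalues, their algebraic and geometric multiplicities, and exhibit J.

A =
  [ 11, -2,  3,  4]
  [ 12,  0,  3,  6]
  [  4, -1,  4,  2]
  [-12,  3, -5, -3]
J_3(3) ⊕ J_1(3)

The characteristic polynomial is
  det(x·I − A) = x^4 - 12*x^3 + 54*x^2 - 108*x + 81 = (x - 3)^4

Eigenvalues and multiplicities (the geometric multiplicity of λ is n − rank(A − λI), which equals the number of Jordan blocks for λ):
  λ = 3: algebraic multiplicity = 4, geometric multiplicity = 2

Determining the block sizes for each eigenvalue:
  λ = 3: with am = 4 and gm = 2, the partition is not yet determined (e.g. several partitions of 4 into 2 parts exist). Let N = A − (3)·I. Computing rank(N^1) = 2, rank(N^2) = 1, rank(N^3) = 0; the number of blocks of size ≥ j is rank(N^{j−1}) − rank(N^j), giving [2, 1, 1]. So we have 1 block(s) of size 3, 1 block(s) of size 1 → block sizes [3, 1]

Assembling the blocks gives a Jordan form
J =
  [3, 1, 0, 0]
  [0, 3, 1, 0]
  [0, 0, 3, 0]
  [0, 0, 0, 3]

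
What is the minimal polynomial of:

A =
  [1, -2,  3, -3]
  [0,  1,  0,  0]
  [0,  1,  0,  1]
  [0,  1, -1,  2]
x^2 - 2*x + 1

The characteristic polynomial is χ_A(x) = (x - 1)^4, so the eigenvalues are known. The minimal polynomial is
  m_A(x) = Π_λ (x − λ)^{k_λ}
where k_λ is the size of the *largest* Jordan block for λ (equivalently, the smallest k with (A − λI)^k v = 0 for every generalised eigenvector v of λ).

  λ = 1: largest Jordan block has size 2, contributing (x − 1)^2

So m_A(x) = (x - 1)^2 = x^2 - 2*x + 1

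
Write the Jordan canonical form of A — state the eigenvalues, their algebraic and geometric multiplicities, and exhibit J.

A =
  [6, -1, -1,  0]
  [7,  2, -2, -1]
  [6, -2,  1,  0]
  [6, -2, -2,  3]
J_3(3) ⊕ J_1(3)

The characteristic polynomial is
  det(x·I − A) = x^4 - 12*x^3 + 54*x^2 - 108*x + 81 = (x - 3)^4

Eigenvalues and multiplicities (the geometric multiplicity of λ is n − rank(A − λI), which equals the number of Jordan blocks for λ):
  λ = 3: algebraic multiplicity = 4, geometric multiplicity = 2

Determining the block sizes for each eigenvalue:
  λ = 3: with am = 4 and gm = 2, the partition is not yet determined (e.g. several partitions of 4 into 2 parts exist). Let N = A − (3)·I. Computing rank(N^1) = 2, rank(N^2) = 1, rank(N^3) = 0; the number of blocks of size ≥ j is rank(N^{j−1}) − rank(N^j), giving [2, 1, 1]. So we have 1 block(s) of size 3, 1 block(s) of size 1 → block sizes [3, 1]

Assembling the blocks gives a Jordan form
J =
  [3, 1, 0, 0]
  [0, 3, 1, 0]
  [0, 0, 3, 0]
  [0, 0, 0, 3]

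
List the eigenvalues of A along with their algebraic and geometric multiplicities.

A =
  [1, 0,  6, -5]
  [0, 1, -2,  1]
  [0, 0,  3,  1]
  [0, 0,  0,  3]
λ = 1: alg = 2, geom = 2; λ = 3: alg = 2, geom = 1

Step 1 — factor the characteristic polynomial to read off the algebraic multiplicities:
  χ_A(x) = (x - 3)^2*(x - 1)^2

Step 2 — compute geometric multiplicities via the rank-nullity identity g(λ) = n − rank(A − λI):
  rank(A − (1)·I) = 2, so dim ker(A − (1)·I) = n − 2 = 2
  rank(A − (3)·I) = 3, so dim ker(A − (3)·I) = n − 3 = 1

Summary:
  λ = 1: algebraic multiplicity = 2, geometric multiplicity = 2
  λ = 3: algebraic multiplicity = 2, geometric multiplicity = 1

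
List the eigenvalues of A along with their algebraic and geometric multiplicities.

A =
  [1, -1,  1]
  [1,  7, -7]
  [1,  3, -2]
λ = 2: alg = 3, geom = 1

Step 1 — factor the characteristic polynomial to read off the algebraic multiplicities:
  χ_A(x) = (x - 2)^3

Step 2 — compute geometric multiplicities via the rank-nullity identity g(λ) = n − rank(A − λI):
  rank(A − (2)·I) = 2, so dim ker(A − (2)·I) = n − 2 = 1

Summary:
  λ = 2: algebraic multiplicity = 3, geometric multiplicity = 1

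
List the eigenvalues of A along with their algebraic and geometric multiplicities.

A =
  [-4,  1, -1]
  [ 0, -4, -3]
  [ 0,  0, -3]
λ = -4: alg = 2, geom = 1; λ = -3: alg = 1, geom = 1

Step 1 — factor the characteristic polynomial to read off the algebraic multiplicities:
  χ_A(x) = (x + 3)*(x + 4)^2

Step 2 — compute geometric multiplicities via the rank-nullity identity g(λ) = n − rank(A − λI):
  rank(A − (-4)·I) = 2, so dim ker(A − (-4)·I) = n − 2 = 1
  rank(A − (-3)·I) = 2, so dim ker(A − (-3)·I) = n − 2 = 1

Summary:
  λ = -4: algebraic multiplicity = 2, geometric multiplicity = 1
  λ = -3: algebraic multiplicity = 1, geometric multiplicity = 1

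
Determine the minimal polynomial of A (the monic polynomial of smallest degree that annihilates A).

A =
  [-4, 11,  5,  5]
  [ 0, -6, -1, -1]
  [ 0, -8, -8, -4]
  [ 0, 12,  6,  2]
x^3 + 12*x^2 + 48*x + 64

The characteristic polynomial is χ_A(x) = (x + 4)^4, so the eigenvalues are known. The minimal polynomial is
  m_A(x) = Π_λ (x − λ)^{k_λ}
where k_λ is the size of the *largest* Jordan block for λ (equivalently, the smallest k with (A − λI)^k v = 0 for every generalised eigenvector v of λ).

  λ = -4: largest Jordan block has size 3, contributing (x + 4)^3

So m_A(x) = (x + 4)^3 = x^3 + 12*x^2 + 48*x + 64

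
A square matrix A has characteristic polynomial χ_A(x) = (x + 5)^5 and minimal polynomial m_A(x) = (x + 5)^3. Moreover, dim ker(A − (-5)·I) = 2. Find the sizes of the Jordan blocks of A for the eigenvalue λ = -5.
Block sizes for λ = -5: [3, 2]

Step 1 — from the characteristic polynomial, algebraic multiplicity of λ = -5 is 5. From dim ker(A − (-5)·I) = 2, there are exactly 2 Jordan blocks for λ = -5.
Step 2 — from the minimal polynomial, the factor (x + 5)^3 tells us the largest block for λ = -5 has size 3.
Step 3 — with total size 5, 2 blocks, and largest block 3, the block sizes (in nonincreasing order) are [3, 2].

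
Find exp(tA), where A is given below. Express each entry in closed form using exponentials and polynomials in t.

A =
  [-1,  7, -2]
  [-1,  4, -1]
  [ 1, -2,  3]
e^{tA} =
  [-3*t*exp(2*t) + exp(2*t), -3*t^2*exp(2*t)/2 + 7*t*exp(2*t), -3*t^2*exp(2*t)/2 - 2*t*exp(2*t)]
  [-t*exp(2*t), -t^2*exp(2*t)/2 + 2*t*exp(2*t) + exp(2*t), -t^2*exp(2*t)/2 - t*exp(2*t)]
  [t*exp(2*t), t^2*exp(2*t)/2 - 2*t*exp(2*t), t^2*exp(2*t)/2 + t*exp(2*t) + exp(2*t)]

Strategy: write A = P · J · P⁻¹ where J is a Jordan canonical form, so e^{tA} = P · e^{tJ} · P⁻¹, and e^{tJ} can be computed block-by-block.

A has Jordan form
J =
  [2, 1, 0]
  [0, 2, 1]
  [0, 0, 2]
(up to reordering of blocks).

Per-block formulas:
  For a 3×3 Jordan block J_3(2): exp(t · J_3(2)) = e^(2t)·(I + t·N + (t^2/2)·N^2), where N is the 3×3 nilpotent shift.

After assembling e^{tJ} and conjugating by P, we get:

e^{tA} =
  [-3*t*exp(2*t) + exp(2*t), -3*t^2*exp(2*t)/2 + 7*t*exp(2*t), -3*t^2*exp(2*t)/2 - 2*t*exp(2*t)]
  [-t*exp(2*t), -t^2*exp(2*t)/2 + 2*t*exp(2*t) + exp(2*t), -t^2*exp(2*t)/2 - t*exp(2*t)]
  [t*exp(2*t), t^2*exp(2*t)/2 - 2*t*exp(2*t), t^2*exp(2*t)/2 + t*exp(2*t) + exp(2*t)]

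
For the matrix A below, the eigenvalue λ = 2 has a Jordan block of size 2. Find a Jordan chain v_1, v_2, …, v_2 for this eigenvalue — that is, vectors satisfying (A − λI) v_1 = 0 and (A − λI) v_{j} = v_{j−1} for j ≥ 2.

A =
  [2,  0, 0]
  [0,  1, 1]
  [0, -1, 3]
A Jordan chain for λ = 2 of length 2:
v_1 = (0, -1, -1)ᵀ
v_2 = (0, 1, 0)ᵀ

Let N = A − (2)·I. We want v_2 with N^2 v_2 = 0 but N^1 v_2 ≠ 0; then v_{j-1} := N · v_j for j = 2, …, 2.

Pick v_2 = (0, 1, 0)ᵀ.
Then v_1 = N · v_2 = (0, -1, -1)ᵀ.

Sanity check: (A − (2)·I) v_1 = (0, 0, 0)ᵀ = 0. ✓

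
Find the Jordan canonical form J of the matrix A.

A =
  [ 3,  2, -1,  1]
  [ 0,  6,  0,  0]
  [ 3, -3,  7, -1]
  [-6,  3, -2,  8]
J_2(6) ⊕ J_2(6)

The characteristic polynomial is
  det(x·I − A) = x^4 - 24*x^3 + 216*x^2 - 864*x + 1296 = (x - 6)^4

Eigenvalues and multiplicities (the geometric multiplicity of λ is n − rank(A − λI), which equals the number of Jordan blocks for λ):
  λ = 6: algebraic multiplicity = 4, geometric multiplicity = 2

Determining the block sizes for each eigenvalue:
  λ = 6: with am = 4 and gm = 2, the partition is not yet determined (e.g. several partitions of 4 into 2 parts exist). Let N = A − (6)·I. Computing rank(N^1) = 2, rank(N^2) = 0; the number of blocks of size ≥ j is rank(N^{j−1}) − rank(N^j), giving [2, 2]. So we have 2 block(s) of size 2 → block sizes [2, 2]

Assembling the blocks gives a Jordan form
J =
  [6, 1, 0, 0]
  [0, 6, 0, 0]
  [0, 0, 6, 1]
  [0, 0, 0, 6]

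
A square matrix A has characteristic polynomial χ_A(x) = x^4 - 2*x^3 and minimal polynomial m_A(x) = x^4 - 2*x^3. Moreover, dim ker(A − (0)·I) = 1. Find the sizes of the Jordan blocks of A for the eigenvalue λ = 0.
Block sizes for λ = 0: [3]

Step 1 — from the characteristic polynomial, algebraic multiplicity of λ = 0 is 3. From dim ker(A − (0)·I) = 1, there are exactly 1 Jordan blocks for λ = 0.
Step 2 — from the minimal polynomial, the factor (x − 0)^3 tells us the largest block for λ = 0 has size 3.
Step 3 — with total size 3, 1 blocks, and largest block 3, the block sizes (in nonincreasing order) are [3].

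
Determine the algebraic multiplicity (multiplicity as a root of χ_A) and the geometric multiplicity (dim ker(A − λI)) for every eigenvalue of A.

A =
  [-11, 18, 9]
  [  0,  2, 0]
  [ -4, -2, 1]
λ = -5: alg = 2, geom = 1; λ = 2: alg = 1, geom = 1

Step 1 — factor the characteristic polynomial to read off the algebraic multiplicities:
  χ_A(x) = (x - 2)*(x + 5)^2

Step 2 — compute geometric multiplicities via the rank-nullity identity g(λ) = n − rank(A − λI):
  rank(A − (-5)·I) = 2, so dim ker(A − (-5)·I) = n − 2 = 1
  rank(A − (2)·I) = 2, so dim ker(A − (2)·I) = n − 2 = 1

Summary:
  λ = -5: algebraic multiplicity = 2, geometric multiplicity = 1
  λ = 2: algebraic multiplicity = 1, geometric multiplicity = 1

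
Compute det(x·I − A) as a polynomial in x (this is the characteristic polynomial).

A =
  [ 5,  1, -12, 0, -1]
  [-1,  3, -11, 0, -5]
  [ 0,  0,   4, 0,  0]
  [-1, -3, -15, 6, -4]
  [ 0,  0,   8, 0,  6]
x^5 - 24*x^4 + 228*x^3 - 1072*x^2 + 2496*x - 2304

Expanding det(x·I − A) (e.g. by cofactor expansion or by noting that A is similar to its Jordan form J, which has the same characteristic polynomial as A) gives
  χ_A(x) = x^5 - 24*x^4 + 228*x^3 - 1072*x^2 + 2496*x - 2304
which factors as (x - 6)^2*(x - 4)^3. The eigenvalues (with algebraic multiplicities) are λ = 4 with multiplicity 3, λ = 6 with multiplicity 2.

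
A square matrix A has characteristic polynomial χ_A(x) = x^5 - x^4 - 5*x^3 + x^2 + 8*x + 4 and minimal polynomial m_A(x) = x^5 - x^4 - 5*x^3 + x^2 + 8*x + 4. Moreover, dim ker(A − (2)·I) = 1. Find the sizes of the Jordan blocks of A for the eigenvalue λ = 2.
Block sizes for λ = 2: [2]

Step 1 — from the characteristic polynomial, algebraic multiplicity of λ = 2 is 2. From dim ker(A − (2)·I) = 1, there are exactly 1 Jordan blocks for λ = 2.
Step 2 — from the minimal polynomial, the factor (x − 2)^2 tells us the largest block for λ = 2 has size 2.
Step 3 — with total size 2, 1 blocks, and largest block 2, the block sizes (in nonincreasing order) are [2].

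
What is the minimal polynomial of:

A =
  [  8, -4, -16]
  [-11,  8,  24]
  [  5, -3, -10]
x^3 - 6*x^2 + 12*x - 8

The characteristic polynomial is χ_A(x) = (x - 2)^3, so the eigenvalues are known. The minimal polynomial is
  m_A(x) = Π_λ (x − λ)^{k_λ}
where k_λ is the size of the *largest* Jordan block for λ (equivalently, the smallest k with (A − λI)^k v = 0 for every generalised eigenvector v of λ).

  λ = 2: largest Jordan block has size 3, contributing (x − 2)^3

So m_A(x) = (x - 2)^3 = x^3 - 6*x^2 + 12*x - 8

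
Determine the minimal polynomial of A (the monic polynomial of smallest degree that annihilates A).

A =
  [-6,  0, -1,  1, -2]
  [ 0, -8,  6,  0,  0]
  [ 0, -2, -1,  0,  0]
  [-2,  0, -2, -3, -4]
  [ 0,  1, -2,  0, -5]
x^2 + 9*x + 20

The characteristic polynomial is χ_A(x) = (x + 4)^2*(x + 5)^3, so the eigenvalues are known. The minimal polynomial is
  m_A(x) = Π_λ (x − λ)^{k_λ}
where k_λ is the size of the *largest* Jordan block for λ (equivalently, the smallest k with (A − λI)^k v = 0 for every generalised eigenvector v of λ).

  λ = -5: largest Jordan block has size 1, contributing (x + 5)
  λ = -4: largest Jordan block has size 1, contributing (x + 4)

So m_A(x) = (x + 4)*(x + 5) = x^2 + 9*x + 20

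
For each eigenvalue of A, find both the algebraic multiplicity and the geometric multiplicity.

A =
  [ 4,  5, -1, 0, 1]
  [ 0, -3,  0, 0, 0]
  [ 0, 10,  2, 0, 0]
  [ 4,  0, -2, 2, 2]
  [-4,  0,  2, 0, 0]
λ = -3: alg = 1, geom = 1; λ = 2: alg = 4, geom = 3

Step 1 — factor the characteristic polynomial to read off the algebraic multiplicities:
  χ_A(x) = (x - 2)^4*(x + 3)

Step 2 — compute geometric multiplicities via the rank-nullity identity g(λ) = n − rank(A − λI):
  rank(A − (-3)·I) = 4, so dim ker(A − (-3)·I) = n − 4 = 1
  rank(A − (2)·I) = 2, so dim ker(A − (2)·I) = n − 2 = 3

Summary:
  λ = -3: algebraic multiplicity = 1, geometric multiplicity = 1
  λ = 2: algebraic multiplicity = 4, geometric multiplicity = 3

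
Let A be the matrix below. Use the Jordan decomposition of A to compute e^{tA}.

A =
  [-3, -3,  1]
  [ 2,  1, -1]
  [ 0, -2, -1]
e^{tA} =
  [-t^2*exp(-t) - 2*t*exp(-t) + exp(-t), -t^2*exp(-t) - 3*t*exp(-t), t^2*exp(-t)/2 + t*exp(-t)]
  [2*t*exp(-t), 2*t*exp(-t) + exp(-t), -t*exp(-t)]
  [-2*t^2*exp(-t), -2*t^2*exp(-t) - 2*t*exp(-t), t^2*exp(-t) + exp(-t)]

Strategy: write A = P · J · P⁻¹ where J is a Jordan canonical form, so e^{tA} = P · e^{tJ} · P⁻¹, and e^{tJ} can be computed block-by-block.

A has Jordan form
J =
  [-1,  1,  0]
  [ 0, -1,  1]
  [ 0,  0, -1]
(up to reordering of blocks).

Per-block formulas:
  For a 3×3 Jordan block J_3(-1): exp(t · J_3(-1)) = e^(-1t)·(I + t·N + (t^2/2)·N^2), where N is the 3×3 nilpotent shift.

After assembling e^{tJ} and conjugating by P, we get:

e^{tA} =
  [-t^2*exp(-t) - 2*t*exp(-t) + exp(-t), -t^2*exp(-t) - 3*t*exp(-t), t^2*exp(-t)/2 + t*exp(-t)]
  [2*t*exp(-t), 2*t*exp(-t) + exp(-t), -t*exp(-t)]
  [-2*t^2*exp(-t), -2*t^2*exp(-t) - 2*t*exp(-t), t^2*exp(-t) + exp(-t)]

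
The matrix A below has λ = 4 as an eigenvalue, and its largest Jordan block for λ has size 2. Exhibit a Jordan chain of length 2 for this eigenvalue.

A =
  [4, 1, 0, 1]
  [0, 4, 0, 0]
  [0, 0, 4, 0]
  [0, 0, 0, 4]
A Jordan chain for λ = 4 of length 2:
v_1 = (1, 0, 0, 0)ᵀ
v_2 = (0, 1, 0, 0)ᵀ

Let N = A − (4)·I. We want v_2 with N^2 v_2 = 0 but N^1 v_2 ≠ 0; then v_{j-1} := N · v_j for j = 2, …, 2.

Pick v_2 = (0, 1, 0, 0)ᵀ.
Then v_1 = N · v_2 = (1, 0, 0, 0)ᵀ.

Sanity check: (A − (4)·I) v_1 = (0, 0, 0, 0)ᵀ = 0. ✓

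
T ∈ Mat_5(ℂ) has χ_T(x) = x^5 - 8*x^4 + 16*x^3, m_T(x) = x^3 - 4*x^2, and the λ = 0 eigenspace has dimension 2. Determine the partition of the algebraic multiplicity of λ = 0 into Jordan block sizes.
Block sizes for λ = 0: [2, 1]

Step 1 — from the characteristic polynomial, algebraic multiplicity of λ = 0 is 3. From dim ker(T − (0)·I) = 2, there are exactly 2 Jordan blocks for λ = 0.
Step 2 — from the minimal polynomial, the factor (x − 0)^2 tells us the largest block for λ = 0 has size 2.
Step 3 — with total size 3, 2 blocks, and largest block 2, the block sizes (in nonincreasing order) are [2, 1].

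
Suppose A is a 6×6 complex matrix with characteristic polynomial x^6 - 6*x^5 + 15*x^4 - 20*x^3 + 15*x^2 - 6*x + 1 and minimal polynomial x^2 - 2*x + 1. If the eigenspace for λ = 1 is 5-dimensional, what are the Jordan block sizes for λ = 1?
Block sizes for λ = 1: [2, 1, 1, 1, 1]

Step 1 — from the characteristic polynomial, algebraic multiplicity of λ = 1 is 6. From dim ker(A − (1)·I) = 5, there are exactly 5 Jordan blocks for λ = 1.
Step 2 — from the minimal polynomial, the factor (x − 1)^2 tells us the largest block for λ = 1 has size 2.
Step 3 — with total size 6, 5 blocks, and largest block 2, the block sizes (in nonincreasing order) are [2, 1, 1, 1, 1].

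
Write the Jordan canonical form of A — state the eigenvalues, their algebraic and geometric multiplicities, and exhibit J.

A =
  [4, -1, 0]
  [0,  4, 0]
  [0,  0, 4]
J_2(4) ⊕ J_1(4)

The characteristic polynomial is
  det(x·I − A) = x^3 - 12*x^2 + 48*x - 64 = (x - 4)^3

Eigenvalues and multiplicities (the geometric multiplicity of λ is n − rank(A − λI), which equals the number of Jordan blocks for λ):
  λ = 4: algebraic multiplicity = 3, geometric multiplicity = 2

Determining the block sizes for each eigenvalue:
  λ = 4: 2 blocks summing to 3 forces exactly one block of size 2 and the rest size 1 → block sizes [2, 1]

Assembling the blocks gives a Jordan form
J =
  [4, 1, 0]
  [0, 4, 0]
  [0, 0, 4]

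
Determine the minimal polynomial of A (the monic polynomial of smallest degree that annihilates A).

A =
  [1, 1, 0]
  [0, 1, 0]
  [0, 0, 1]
x^2 - 2*x + 1

The characteristic polynomial is χ_A(x) = (x - 1)^3, so the eigenvalues are known. The minimal polynomial is
  m_A(x) = Π_λ (x − λ)^{k_λ}
where k_λ is the size of the *largest* Jordan block for λ (equivalently, the smallest k with (A − λI)^k v = 0 for every generalised eigenvector v of λ).

  λ = 1: largest Jordan block has size 2, contributing (x − 1)^2

So m_A(x) = (x - 1)^2 = x^2 - 2*x + 1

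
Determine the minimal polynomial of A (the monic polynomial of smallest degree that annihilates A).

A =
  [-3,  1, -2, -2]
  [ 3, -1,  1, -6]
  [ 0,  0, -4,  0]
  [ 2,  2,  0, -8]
x^3 + 12*x^2 + 48*x + 64

The characteristic polynomial is χ_A(x) = (x + 4)^4, so the eigenvalues are known. The minimal polynomial is
  m_A(x) = Π_λ (x − λ)^{k_λ}
where k_λ is the size of the *largest* Jordan block for λ (equivalently, the smallest k with (A − λI)^k v = 0 for every generalised eigenvector v of λ).

  λ = -4: largest Jordan block has size 3, contributing (x + 4)^3

So m_A(x) = (x + 4)^3 = x^3 + 12*x^2 + 48*x + 64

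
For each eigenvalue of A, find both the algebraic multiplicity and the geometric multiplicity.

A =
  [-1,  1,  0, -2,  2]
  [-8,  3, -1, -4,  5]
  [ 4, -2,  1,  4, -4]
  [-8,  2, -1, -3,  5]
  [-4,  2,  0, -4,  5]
λ = 1: alg = 5, geom = 3

Step 1 — factor the characteristic polynomial to read off the algebraic multiplicities:
  χ_A(x) = (x - 1)^5

Step 2 — compute geometric multiplicities via the rank-nullity identity g(λ) = n − rank(A − λI):
  rank(A − (1)·I) = 2, so dim ker(A − (1)·I) = n − 2 = 3

Summary:
  λ = 1: algebraic multiplicity = 5, geometric multiplicity = 3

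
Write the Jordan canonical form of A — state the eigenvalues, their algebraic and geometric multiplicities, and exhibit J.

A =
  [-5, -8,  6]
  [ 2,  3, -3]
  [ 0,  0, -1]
J_2(-1) ⊕ J_1(-1)

The characteristic polynomial is
  det(x·I − A) = x^3 + 3*x^2 + 3*x + 1 = (x + 1)^3

Eigenvalues and multiplicities (the geometric multiplicity of λ is n − rank(A − λI), which equals the number of Jordan blocks for λ):
  λ = -1: algebraic multiplicity = 3, geometric multiplicity = 2

Determining the block sizes for each eigenvalue:
  λ = -1: 2 blocks summing to 3 forces exactly one block of size 2 and the rest size 1 → block sizes [2, 1]

Assembling the blocks gives a Jordan form
J =
  [-1,  1,  0]
  [ 0, -1,  0]
  [ 0,  0, -1]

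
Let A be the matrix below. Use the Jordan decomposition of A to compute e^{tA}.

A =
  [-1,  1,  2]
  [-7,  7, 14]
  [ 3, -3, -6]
e^{tA} =
  [1 - t, t, 2*t]
  [-7*t, 7*t + 1, 14*t]
  [3*t, -3*t, 1 - 6*t]

Strategy: write A = P · J · P⁻¹ where J is a Jordan canonical form, so e^{tA} = P · e^{tJ} · P⁻¹, and e^{tJ} can be computed block-by-block.

A has Jordan form
J =
  [0, 1, 0]
  [0, 0, 0]
  [0, 0, 0]
(up to reordering of blocks).

Per-block formulas:
  For a 1×1 block at λ = 0: exp(t · [0]) = [e^(0t)].
  For a 2×2 Jordan block J_2(0): exp(t · J_2(0)) = e^(0t)·(I + t·N), where N is the 2×2 nilpotent shift.

After assembling e^{tJ} and conjugating by P, we get:

e^{tA} =
  [1 - t, t, 2*t]
  [-7*t, 7*t + 1, 14*t]
  [3*t, -3*t, 1 - 6*t]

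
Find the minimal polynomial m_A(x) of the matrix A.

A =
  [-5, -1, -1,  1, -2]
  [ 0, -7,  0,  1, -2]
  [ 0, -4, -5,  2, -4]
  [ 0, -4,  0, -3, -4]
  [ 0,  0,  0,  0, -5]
x^3 + 15*x^2 + 75*x + 125

The characteristic polynomial is χ_A(x) = (x + 5)^5, so the eigenvalues are known. The minimal polynomial is
  m_A(x) = Π_λ (x − λ)^{k_λ}
where k_λ is the size of the *largest* Jordan block for λ (equivalently, the smallest k with (A − λI)^k v = 0 for every generalised eigenvector v of λ).

  λ = -5: largest Jordan block has size 3, contributing (x + 5)^3

So m_A(x) = (x + 5)^3 = x^3 + 15*x^2 + 75*x + 125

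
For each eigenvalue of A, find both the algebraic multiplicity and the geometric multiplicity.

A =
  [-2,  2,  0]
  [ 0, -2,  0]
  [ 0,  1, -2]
λ = -2: alg = 3, geom = 2

Step 1 — factor the characteristic polynomial to read off the algebraic multiplicities:
  χ_A(x) = (x + 2)^3

Step 2 — compute geometric multiplicities via the rank-nullity identity g(λ) = n − rank(A − λI):
  rank(A − (-2)·I) = 1, so dim ker(A − (-2)·I) = n − 1 = 2

Summary:
  λ = -2: algebraic multiplicity = 3, geometric multiplicity = 2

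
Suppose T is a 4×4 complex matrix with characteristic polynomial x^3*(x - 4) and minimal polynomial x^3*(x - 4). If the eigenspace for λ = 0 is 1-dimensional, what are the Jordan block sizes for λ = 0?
Block sizes for λ = 0: [3]

Step 1 — from the characteristic polynomial, algebraic multiplicity of λ = 0 is 3. From dim ker(T − (0)·I) = 1, there are exactly 1 Jordan blocks for λ = 0.
Step 2 — from the minimal polynomial, the factor (x − 0)^3 tells us the largest block for λ = 0 has size 3.
Step 3 — with total size 3, 1 blocks, and largest block 3, the block sizes (in nonincreasing order) are [3].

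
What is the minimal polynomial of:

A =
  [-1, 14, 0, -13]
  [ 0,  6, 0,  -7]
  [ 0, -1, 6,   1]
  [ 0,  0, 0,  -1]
x^4 - 10*x^3 + 13*x^2 + 60*x + 36

The characteristic polynomial is χ_A(x) = (x - 6)^2*(x + 1)^2, so the eigenvalues are known. The minimal polynomial is
  m_A(x) = Π_λ (x − λ)^{k_λ}
where k_λ is the size of the *largest* Jordan block for λ (equivalently, the smallest k with (A − λI)^k v = 0 for every generalised eigenvector v of λ).

  λ = -1: largest Jordan block has size 2, contributing (x + 1)^2
  λ = 6: largest Jordan block has size 2, contributing (x − 6)^2

So m_A(x) = (x - 6)^2*(x + 1)^2 = x^4 - 10*x^3 + 13*x^2 + 60*x + 36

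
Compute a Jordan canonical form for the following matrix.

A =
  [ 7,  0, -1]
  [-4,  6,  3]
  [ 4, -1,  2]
J_3(5)

The characteristic polynomial is
  det(x·I − A) = x^3 - 15*x^2 + 75*x - 125 = (x - 5)^3

Eigenvalues and multiplicities (the geometric multiplicity of λ is n − rank(A − λI), which equals the number of Jordan blocks for λ):
  λ = 5: algebraic multiplicity = 3, geometric multiplicity = 1

Determining the block sizes for each eigenvalue:
  λ = 5: one block (gm = 1), so the single block has size am = 3 → block sizes [3]

Assembling the blocks gives a Jordan form
J =
  [5, 1, 0]
  [0, 5, 1]
  [0, 0, 5]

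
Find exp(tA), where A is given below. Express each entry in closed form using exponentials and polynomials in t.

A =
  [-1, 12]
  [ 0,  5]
e^{tA} =
  [exp(-t), 2*exp(5*t) - 2*exp(-t)]
  [0, exp(5*t)]

Strategy: write A = P · J · P⁻¹ where J is a Jordan canonical form, so e^{tA} = P · e^{tJ} · P⁻¹, and e^{tJ} can be computed block-by-block.

A has Jordan form
J =
  [-1, 0]
  [ 0, 5]
(up to reordering of blocks).

Per-block formulas:
  For a 1×1 block at λ = 5: exp(t · [5]) = [e^(5t)].
  For a 1×1 block at λ = -1: exp(t · [-1]) = [e^(-1t)].

After assembling e^{tJ} and conjugating by P, we get:

e^{tA} =
  [exp(-t), 2*exp(5*t) - 2*exp(-t)]
  [0, exp(5*t)]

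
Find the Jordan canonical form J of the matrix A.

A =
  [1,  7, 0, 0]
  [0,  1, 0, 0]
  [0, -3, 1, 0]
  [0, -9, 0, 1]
J_2(1) ⊕ J_1(1) ⊕ J_1(1)

The characteristic polynomial is
  det(x·I − A) = x^4 - 4*x^3 + 6*x^2 - 4*x + 1 = (x - 1)^4

Eigenvalues and multiplicities (the geometric multiplicity of λ is n − rank(A − λI), which equals the number of Jordan blocks for λ):
  λ = 1: algebraic multiplicity = 4, geometric multiplicity = 3

Determining the block sizes for each eigenvalue:
  λ = 1: 3 blocks summing to 4 forces exactly one block of size 2 and the rest size 1 → block sizes [2, 1, 1]

Assembling the blocks gives a Jordan form
J =
  [1, 1, 0, 0]
  [0, 1, 0, 0]
  [0, 0, 1, 0]
  [0, 0, 0, 1]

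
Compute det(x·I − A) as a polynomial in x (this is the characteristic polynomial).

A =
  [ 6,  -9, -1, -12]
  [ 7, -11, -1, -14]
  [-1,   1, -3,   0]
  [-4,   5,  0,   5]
x^4 + 3*x^3 - 6*x^2 - 28*x - 24

Expanding det(x·I − A) (e.g. by cofactor expansion or by noting that A is similar to its Jordan form J, which has the same characteristic polynomial as A) gives
  χ_A(x) = x^4 + 3*x^3 - 6*x^2 - 28*x - 24
which factors as (x - 3)*(x + 2)^3. The eigenvalues (with algebraic multiplicities) are λ = -2 with multiplicity 3, λ = 3 with multiplicity 1.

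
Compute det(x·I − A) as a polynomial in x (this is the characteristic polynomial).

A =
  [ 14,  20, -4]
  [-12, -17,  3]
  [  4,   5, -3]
x^3 + 6*x^2 + 12*x + 8

Expanding det(x·I − A) (e.g. by cofactor expansion or by noting that A is similar to its Jordan form J, which has the same characteristic polynomial as A) gives
  χ_A(x) = x^3 + 6*x^2 + 12*x + 8
which factors as (x + 2)^3. The eigenvalues (with algebraic multiplicities) are λ = -2 with multiplicity 3.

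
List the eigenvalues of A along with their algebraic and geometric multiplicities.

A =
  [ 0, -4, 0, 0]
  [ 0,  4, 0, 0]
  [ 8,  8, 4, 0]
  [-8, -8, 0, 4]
λ = 0: alg = 1, geom = 1; λ = 4: alg = 3, geom = 3

Step 1 — factor the characteristic polynomial to read off the algebraic multiplicities:
  χ_A(x) = x*(x - 4)^3

Step 2 — compute geometric multiplicities via the rank-nullity identity g(λ) = n − rank(A − λI):
  rank(A − (0)·I) = 3, so dim ker(A − (0)·I) = n − 3 = 1
  rank(A − (4)·I) = 1, so dim ker(A − (4)·I) = n − 1 = 3

Summary:
  λ = 0: algebraic multiplicity = 1, geometric multiplicity = 1
  λ = 4: algebraic multiplicity = 3, geometric multiplicity = 3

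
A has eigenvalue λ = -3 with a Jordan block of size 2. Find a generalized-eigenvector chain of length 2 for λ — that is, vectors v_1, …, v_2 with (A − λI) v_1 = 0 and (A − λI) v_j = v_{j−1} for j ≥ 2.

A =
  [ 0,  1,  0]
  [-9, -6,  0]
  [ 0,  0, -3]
A Jordan chain for λ = -3 of length 2:
v_1 = (3, -9, 0)ᵀ
v_2 = (1, 0, 0)ᵀ

Let N = A − (-3)·I. We want v_2 with N^2 v_2 = 0 but N^1 v_2 ≠ 0; then v_{j-1} := N · v_j for j = 2, …, 2.

Pick v_2 = (1, 0, 0)ᵀ.
Then v_1 = N · v_2 = (3, -9, 0)ᵀ.

Sanity check: (A − (-3)·I) v_1 = (0, 0, 0)ᵀ = 0. ✓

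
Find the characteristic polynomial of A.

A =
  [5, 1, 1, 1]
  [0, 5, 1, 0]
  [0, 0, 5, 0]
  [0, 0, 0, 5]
x^4 - 20*x^3 + 150*x^2 - 500*x + 625

Expanding det(x·I − A) (e.g. by cofactor expansion or by noting that A is similar to its Jordan form J, which has the same characteristic polynomial as A) gives
  χ_A(x) = x^4 - 20*x^3 + 150*x^2 - 500*x + 625
which factors as (x - 5)^4. The eigenvalues (with algebraic multiplicities) are λ = 5 with multiplicity 4.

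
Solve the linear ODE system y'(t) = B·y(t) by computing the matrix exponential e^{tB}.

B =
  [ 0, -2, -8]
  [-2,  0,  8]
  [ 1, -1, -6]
e^{tB} =
  [2*t*exp(-2*t) + exp(-2*t), -2*t*exp(-2*t), -8*t*exp(-2*t)]
  [-2*t*exp(-2*t), 2*t*exp(-2*t) + exp(-2*t), 8*t*exp(-2*t)]
  [t*exp(-2*t), -t*exp(-2*t), -4*t*exp(-2*t) + exp(-2*t)]

Strategy: write B = P · J · P⁻¹ where J is a Jordan canonical form, so e^{tB} = P · e^{tJ} · P⁻¹, and e^{tJ} can be computed block-by-block.

B has Jordan form
J =
  [-2,  1,  0]
  [ 0, -2,  0]
  [ 0,  0, -2]
(up to reordering of blocks).

Per-block formulas:
  For a 2×2 Jordan block J_2(-2): exp(t · J_2(-2)) = e^(-2t)·(I + t·N), where N is the 2×2 nilpotent shift.
  For a 1×1 block at λ = -2: exp(t · [-2]) = [e^(-2t)].

After assembling e^{tJ} and conjugating by P, we get:

e^{tB} =
  [2*t*exp(-2*t) + exp(-2*t), -2*t*exp(-2*t), -8*t*exp(-2*t)]
  [-2*t*exp(-2*t), 2*t*exp(-2*t) + exp(-2*t), 8*t*exp(-2*t)]
  [t*exp(-2*t), -t*exp(-2*t), -4*t*exp(-2*t) + exp(-2*t)]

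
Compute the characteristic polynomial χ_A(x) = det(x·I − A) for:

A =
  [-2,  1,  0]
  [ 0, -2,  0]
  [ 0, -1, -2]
x^3 + 6*x^2 + 12*x + 8

Expanding det(x·I − A) (e.g. by cofactor expansion or by noting that A is similar to its Jordan form J, which has the same characteristic polynomial as A) gives
  χ_A(x) = x^3 + 6*x^2 + 12*x + 8
which factors as (x + 2)^3. The eigenvalues (with algebraic multiplicities) are λ = -2 with multiplicity 3.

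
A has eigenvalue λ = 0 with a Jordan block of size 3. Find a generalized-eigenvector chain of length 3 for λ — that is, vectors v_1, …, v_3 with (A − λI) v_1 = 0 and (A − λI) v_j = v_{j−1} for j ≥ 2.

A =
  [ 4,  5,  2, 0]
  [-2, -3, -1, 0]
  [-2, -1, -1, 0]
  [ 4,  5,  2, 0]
A Jordan chain for λ = 0 of length 3:
v_1 = (2, 0, -4, 2)ᵀ
v_2 = (4, -2, -2, 4)ᵀ
v_3 = (1, 0, 0, 0)ᵀ

Let N = A − (0)·I. We want v_3 with N^3 v_3 = 0 but N^2 v_3 ≠ 0; then v_{j-1} := N · v_j for j = 3, …, 2.

Pick v_3 = (1, 0, 0, 0)ᵀ.
Then v_2 = N · v_3 = (4, -2, -2, 4)ᵀ.
Then v_1 = N · v_2 = (2, 0, -4, 2)ᵀ.

Sanity check: (A − (0)·I) v_1 = (0, 0, 0, 0)ᵀ = 0. ✓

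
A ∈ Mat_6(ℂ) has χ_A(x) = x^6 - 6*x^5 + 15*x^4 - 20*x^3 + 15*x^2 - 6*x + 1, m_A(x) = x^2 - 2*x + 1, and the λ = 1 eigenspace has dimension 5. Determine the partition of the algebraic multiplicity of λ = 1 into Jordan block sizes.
Block sizes for λ = 1: [2, 1, 1, 1, 1]

Step 1 — from the characteristic polynomial, algebraic multiplicity of λ = 1 is 6. From dim ker(A − (1)·I) = 5, there are exactly 5 Jordan blocks for λ = 1.
Step 2 — from the minimal polynomial, the factor (x − 1)^2 tells us the largest block for λ = 1 has size 2.
Step 3 — with total size 6, 5 blocks, and largest block 2, the block sizes (in nonincreasing order) are [2, 1, 1, 1, 1].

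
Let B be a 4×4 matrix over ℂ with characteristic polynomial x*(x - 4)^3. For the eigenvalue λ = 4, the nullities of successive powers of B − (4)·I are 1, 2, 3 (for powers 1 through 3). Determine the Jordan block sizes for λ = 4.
Block sizes for λ = 4: [3]

From the dimensions of kernels of powers, the number of Jordan blocks of size at least j is d_j − d_{j−1} where d_j = dim ker(N^j) (with d_0 = 0). Computing the differences gives [1, 1, 1].
The number of blocks of size exactly k is (#blocks of size ≥ k) − (#blocks of size ≥ k + 1), so the partition is: 1 block(s) of size 3.
In nonincreasing order the block sizes are [3].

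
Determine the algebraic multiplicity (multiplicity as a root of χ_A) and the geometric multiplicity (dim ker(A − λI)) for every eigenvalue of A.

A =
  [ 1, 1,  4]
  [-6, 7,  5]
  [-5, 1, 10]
λ = 6: alg = 3, geom = 1

Step 1 — factor the characteristic polynomial to read off the algebraic multiplicities:
  χ_A(x) = (x - 6)^3

Step 2 — compute geometric multiplicities via the rank-nullity identity g(λ) = n − rank(A − λI):
  rank(A − (6)·I) = 2, so dim ker(A − (6)·I) = n − 2 = 1

Summary:
  λ = 6: algebraic multiplicity = 3, geometric multiplicity = 1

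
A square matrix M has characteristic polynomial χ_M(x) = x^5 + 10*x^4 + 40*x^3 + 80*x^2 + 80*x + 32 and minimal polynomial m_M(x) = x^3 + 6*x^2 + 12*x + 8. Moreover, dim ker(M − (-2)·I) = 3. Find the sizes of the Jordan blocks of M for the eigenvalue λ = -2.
Block sizes for λ = -2: [3, 1, 1]

Step 1 — from the characteristic polynomial, algebraic multiplicity of λ = -2 is 5. From dim ker(M − (-2)·I) = 3, there are exactly 3 Jordan blocks for λ = -2.
Step 2 — from the minimal polynomial, the factor (x + 2)^3 tells us the largest block for λ = -2 has size 3.
Step 3 — with total size 5, 3 blocks, and largest block 3, the block sizes (in nonincreasing order) are [3, 1, 1].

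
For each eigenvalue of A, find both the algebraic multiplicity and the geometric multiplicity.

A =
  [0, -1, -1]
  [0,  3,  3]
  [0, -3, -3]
λ = 0: alg = 3, geom = 2

Step 1 — factor the characteristic polynomial to read off the algebraic multiplicities:
  χ_A(x) = x^3

Step 2 — compute geometric multiplicities via the rank-nullity identity g(λ) = n − rank(A − λI):
  rank(A − (0)·I) = 1, so dim ker(A − (0)·I) = n − 1 = 2

Summary:
  λ = 0: algebraic multiplicity = 3, geometric multiplicity = 2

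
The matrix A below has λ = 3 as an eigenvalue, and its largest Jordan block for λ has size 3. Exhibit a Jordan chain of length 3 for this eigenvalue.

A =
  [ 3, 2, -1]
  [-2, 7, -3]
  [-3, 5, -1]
A Jordan chain for λ = 3 of length 3:
v_1 = (-1, 1, 2)ᵀ
v_2 = (0, -2, -3)ᵀ
v_3 = (1, 0, 0)ᵀ

Let N = A − (3)·I. We want v_3 with N^3 v_3 = 0 but N^2 v_3 ≠ 0; then v_{j-1} := N · v_j for j = 3, …, 2.

Pick v_3 = (1, 0, 0)ᵀ.
Then v_2 = N · v_3 = (0, -2, -3)ᵀ.
Then v_1 = N · v_2 = (-1, 1, 2)ᵀ.

Sanity check: (A − (3)·I) v_1 = (0, 0, 0)ᵀ = 0. ✓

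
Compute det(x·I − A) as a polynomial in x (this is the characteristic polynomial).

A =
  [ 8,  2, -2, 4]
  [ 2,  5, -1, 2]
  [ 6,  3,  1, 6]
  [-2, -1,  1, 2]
x^4 - 16*x^3 + 96*x^2 - 256*x + 256

Expanding det(x·I − A) (e.g. by cofactor expansion or by noting that A is similar to its Jordan form J, which has the same characteristic polynomial as A) gives
  χ_A(x) = x^4 - 16*x^3 + 96*x^2 - 256*x + 256
which factors as (x - 4)^4. The eigenvalues (with algebraic multiplicities) are λ = 4 with multiplicity 4.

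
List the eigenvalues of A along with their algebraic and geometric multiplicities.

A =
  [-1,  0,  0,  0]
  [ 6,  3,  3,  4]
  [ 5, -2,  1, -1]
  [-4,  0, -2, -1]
λ = -1: alg = 1, geom = 1; λ = 1: alg = 3, geom = 1

Step 1 — factor the characteristic polynomial to read off the algebraic multiplicities:
  χ_A(x) = (x - 1)^3*(x + 1)

Step 2 — compute geometric multiplicities via the rank-nullity identity g(λ) = n − rank(A − λI):
  rank(A − (-1)·I) = 3, so dim ker(A − (-1)·I) = n − 3 = 1
  rank(A − (1)·I) = 3, so dim ker(A − (1)·I) = n − 3 = 1

Summary:
  λ = -1: algebraic multiplicity = 1, geometric multiplicity = 1
  λ = 1: algebraic multiplicity = 3, geometric multiplicity = 1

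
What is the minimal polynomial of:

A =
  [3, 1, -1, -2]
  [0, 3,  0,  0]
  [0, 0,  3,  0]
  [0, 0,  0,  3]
x^2 - 6*x + 9

The characteristic polynomial is χ_A(x) = (x - 3)^4, so the eigenvalues are known. The minimal polynomial is
  m_A(x) = Π_λ (x − λ)^{k_λ}
where k_λ is the size of the *largest* Jordan block for λ (equivalently, the smallest k with (A − λI)^k v = 0 for every generalised eigenvector v of λ).

  λ = 3: largest Jordan block has size 2, contributing (x − 3)^2

So m_A(x) = (x - 3)^2 = x^2 - 6*x + 9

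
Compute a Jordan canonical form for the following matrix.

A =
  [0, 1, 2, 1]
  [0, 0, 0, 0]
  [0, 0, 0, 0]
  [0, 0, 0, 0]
J_2(0) ⊕ J_1(0) ⊕ J_1(0)

The characteristic polynomial is
  det(x·I − A) = x^4

Eigenvalues and multiplicities (the geometric multiplicity of λ is n − rank(A − λI), which equals the number of Jordan blocks for λ):
  λ = 0: algebraic multiplicity = 4, geometric multiplicity = 3

Determining the block sizes for each eigenvalue:
  λ = 0: 3 blocks summing to 4 forces exactly one block of size 2 and the rest size 1 → block sizes [2, 1, 1]

Assembling the blocks gives a Jordan form
J =
  [0, 1, 0, 0]
  [0, 0, 0, 0]
  [0, 0, 0, 0]
  [0, 0, 0, 0]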